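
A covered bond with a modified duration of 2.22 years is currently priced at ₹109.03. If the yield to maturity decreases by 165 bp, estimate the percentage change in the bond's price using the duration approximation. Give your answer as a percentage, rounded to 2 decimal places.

+3.66%

Duration approximation: ΔP/P ≈ -D_mod · Δy = -2.22 × (-0.0165) = +0.036630.
As a percentage: +3.6630%.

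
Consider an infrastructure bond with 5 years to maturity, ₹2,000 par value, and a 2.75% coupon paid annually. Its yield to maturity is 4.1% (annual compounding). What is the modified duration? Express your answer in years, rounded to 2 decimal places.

4.54 years

Periodic yield y = 0.041. First find Macaulay duration:
  t   CF        PV=CF/(1+0.041)^t    t·PV
  1        55.00        52.8338        52.8338
  2        55.00        50.7529       101.5059
  3        55.00        48.7540       146.2621
  4        55.00        46.8338       187.3354
  5     2,055.00     1,680.9631     8,404.8155
  Σ                  1,880.1377     8,892.7526
P = 1,880.1377; Macaulay duration = 8,892.7526 / 1,880.1377 = 4.72984 years.
Modified duration = D_Mac / (1 + y) = 4.72984 / 1.041 = 4.54356 years.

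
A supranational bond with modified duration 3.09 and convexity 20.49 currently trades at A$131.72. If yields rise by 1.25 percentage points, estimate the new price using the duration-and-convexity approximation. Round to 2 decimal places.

A$126.84

Duration effect: -D_mod·Δy = -3.09 × (+0.0125) = -0.038625
Convexity effect: ½·C·(Δy)² = 0.5 × 20.49 × (0.0125)² = +0.00160078125
ΔP/P ≈ -0.038625 + 0.00160078125 = -0.03702421875
New price ≈ 131.72 × (1 - 0.03702421875) = 126.84316990625.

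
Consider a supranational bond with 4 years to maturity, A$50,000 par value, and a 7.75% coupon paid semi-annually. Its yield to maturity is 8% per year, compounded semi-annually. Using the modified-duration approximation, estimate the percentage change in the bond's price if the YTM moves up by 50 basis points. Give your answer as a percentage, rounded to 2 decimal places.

-1.69%

Periodic yield y = 0.04. Modified duration first:
  t   CF        PV=CF/(1+0.04)^t    t·PV
  1     1,937.50     1,862.9808     1,862.9808
  2     1,937.50     1,791.3277     3,582.6553
  3     1,937.50     1,722.4304     5,167.2913
  4     1,937.50     1,656.1831     6,624.7325
  5     1,937.50     1,592.4838     7,962.4188
  6     1,937.50     1,531.2344     9,187.4064
  7     1,937.50     1,472.3408    10,306.3853
  8    51,937.50    37,950.2225   303,601.7802
  Σ                 49,579.2034   348,295.6506
P = 49,579.2034; D_Mac = 7.02504 half-year periods = 3.51252 yrs; D_mod = 3.51252/(1+0.04) = 3.37742 yrs.
ΔP/P ≈ -D_mod · Δy = -3.37742 × (+0.005) = -0.016887 = -1.6887%.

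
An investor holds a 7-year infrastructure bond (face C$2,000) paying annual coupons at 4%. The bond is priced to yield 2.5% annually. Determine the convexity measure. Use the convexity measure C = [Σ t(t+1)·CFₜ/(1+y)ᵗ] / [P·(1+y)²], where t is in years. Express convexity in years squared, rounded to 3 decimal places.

46.043

With y = 0.025:
  t   CF        PV=CF/(1+0.025)^t    t·PV        t(t+1)·PV
  1        80.00        78.0488        78.0488         156.0976
  2        80.00        76.1452       152.2903         456.8709
  3        80.00        74.2880       222.8639         891.4554
  4        80.00        72.4761       289.9042       1,449.5210
  5        80.00        70.7083       353.5417       2,121.2503
  6        80.00        68.9837       413.9025       2,897.3175
  7     2,080.00     1,749.8317    12,248.8218      97,990.5746
  Σ                  2,190.4817    13,759.3732     105,963.0873
P = 2,190.4817.
Convexity = Σ t(t+1)·PV / [P·(1+y)²] = 105,963.0873 / (2,190.4817 × 1.050625) = 46.04338.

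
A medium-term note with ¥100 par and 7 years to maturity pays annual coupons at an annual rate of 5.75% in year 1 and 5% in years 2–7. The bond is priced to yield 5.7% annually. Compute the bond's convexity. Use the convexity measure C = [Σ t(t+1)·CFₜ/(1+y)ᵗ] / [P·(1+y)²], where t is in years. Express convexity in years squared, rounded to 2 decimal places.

With y = 0.057:
  t   CF        PV=CF/(1+0.057)^t    t·PV        t(t+1)·PV
  1         5.75         5.4399         5.4399          10.8798
  2         5.00         4.4753         8.9506          26.8517
  3         5.00         4.2339        12.7018          50.8073
  4         5.00         4.0056        16.0225          80.1125
  5         5.00         3.7896        18.9481         113.6884
  6         5.00         3.5853        21.5115         150.5807
  7       105.00        71.2302       498.6117       3,988.8933
  Σ                     96.7599       582.1861       4,421.8137
P = 96.7599.
Convexity = Σ t(t+1)·PV / [P·(1+y)²] = 4,421.8137 / (96.7599 × 1.117249) = 40.90300.

40.90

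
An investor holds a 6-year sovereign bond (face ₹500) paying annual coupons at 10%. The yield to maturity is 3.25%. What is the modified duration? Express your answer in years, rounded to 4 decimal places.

4.8209 years

Periodic yield y = 0.0325. First find Macaulay duration:
  t   CF        PV=CF/(1+0.0325)^t    t·PV
  1        50.00        48.4262        48.4262
  2        50.00        46.9018        93.8037
  3        50.00        45.4255       136.2765
  4        50.00        43.9957       175.9826
  5        50.00        42.6108       213.0540
  6       550.00       453.9650     2,723.7897
  Σ                    681.3249     3,391.3327
P = 681.3249; Macaulay duration = 3,391.3327 / 681.3249 = 4.97756 years.
Modified duration = D_Mac / (1 + y) = 4.97756 / 1.0325 = 4.82088 years.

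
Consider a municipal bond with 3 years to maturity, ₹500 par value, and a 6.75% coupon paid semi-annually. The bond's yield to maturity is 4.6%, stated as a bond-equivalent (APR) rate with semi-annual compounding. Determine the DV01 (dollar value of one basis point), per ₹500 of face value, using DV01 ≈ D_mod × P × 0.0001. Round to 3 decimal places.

Periodic yield y = 0.023.
  t   CF        PV=CF/(1+0.023)^t    t·PV
  1       16.875        16.4956        16.4956
  2       16.875        16.1247        32.2495
  3       16.875        15.7622        47.2866
  4       16.875        15.4078        61.6313
  5       16.875        15.0614        75.3070
  6      516.875       450.9535     2,705.7208
  Σ                    529.8052     2,938.6908
P = 529.8052; D_Mac = 5.54674 half-year periods = 2.77337 yrs; D_mod = 2.71102 yrs.
DV01 ≈ 2.71102 × 529.8052 × 0.0001 = 0.143631.

₹0.144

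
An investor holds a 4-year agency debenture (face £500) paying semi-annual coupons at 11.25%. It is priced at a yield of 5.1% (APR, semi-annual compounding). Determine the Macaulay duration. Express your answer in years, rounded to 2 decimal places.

Periodic yield y = 0.0255. Discount each cash flow and weight by its period:
  t   CF        PV=CF/(1+0.0255)^t    t·PV
  1       28.125        27.4256        27.4256
  2       28.125        26.7437        53.4874
  3       28.125        26.0787        78.2360
  4       28.125        25.4302       101.7208
  5       28.125        24.7979       123.9893
  6       28.125        24.1812       145.0874
  7       28.125        23.5799       165.0596
  8      528.125       431.7690     3,454.1516
  Σ                    610.0062     4,149.1579
Price P = Σ PV = 610.0062.
Macaulay duration = Σ(t·PV) / P = 4,149.1579 / 610.0062 = 6.80183 half-year periods.
In years: 6.80183 / 2 = 3.40091 years.

3.40 years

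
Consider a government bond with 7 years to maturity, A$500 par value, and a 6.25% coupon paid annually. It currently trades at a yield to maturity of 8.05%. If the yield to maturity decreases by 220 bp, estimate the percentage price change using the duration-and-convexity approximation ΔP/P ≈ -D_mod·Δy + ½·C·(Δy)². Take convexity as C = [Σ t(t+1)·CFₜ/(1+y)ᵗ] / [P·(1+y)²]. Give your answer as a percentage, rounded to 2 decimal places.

+12.74%

With y = 0.0805:
  t   CF        PV=CF/(1+0.0805)^t    t·PV        t(t+1)·PV
  1        31.25        28.9218        28.9218          57.8436
  2        31.25        26.7670        53.5341         160.6023
  3        31.25        24.7728        74.3185         297.2740
  4        31.25        22.9272        91.7088         458.5439
  5        31.25        21.2191       106.0953         636.5718
  6        31.25        19.6382       117.8291         824.8039
  7       531.25       308.9766     2,162.8360      17,302.6878
  Σ                    453.2227     2,635.2436      19,738.3273
P = 453.2227; D_Mac = 5.81446 yrs; D_mod = 5.38126 yrs; C = 37.30346.
Duration effect: -5.38126 × (-0.022) = +0.118388
Convexity effect: 0.5 × 37.30346 × (-0.022)² = +0.0090274
ΔP/P ≈ +0.118388 + 0.0090274 = +0.127415 = +12.7415%.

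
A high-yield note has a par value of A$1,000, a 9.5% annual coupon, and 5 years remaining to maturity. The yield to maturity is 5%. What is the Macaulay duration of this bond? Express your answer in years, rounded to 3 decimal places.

4.278 years

Periodic yield y = 0.05. Discount each cash flow and weight by its year:
  t   CF        PV=CF/(1+0.05)^t    t·PV
  1        95.00        90.4762        90.4762
  2        95.00        86.1678       172.3356
  3        95.00        82.0646       246.1937
  4        95.00        78.1567       312.6269
  5     1,095.00       857.9612     4,289.8058
  Σ                  1,194.8265     5,111.4382
Price P = Σ PV = 1,194.8265.
Macaulay duration = Σ(t·PV) / P = 5,111.4382 / 1,194.8265 = 4.27798 years.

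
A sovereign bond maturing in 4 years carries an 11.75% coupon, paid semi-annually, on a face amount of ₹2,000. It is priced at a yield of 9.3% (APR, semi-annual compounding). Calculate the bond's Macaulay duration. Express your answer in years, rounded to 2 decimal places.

Periodic yield y = 0.0465. Discount each cash flow and weight by its period:
  t   CF        PV=CF/(1+0.0465)^t    t·PV
  1       117.50       112.2790       112.2790
  2       117.50       107.2900       214.5801
  3       117.50       102.5227       307.5682
  4       117.50        97.9673       391.8690
  5       117.50        93.6142       468.0710
  6       117.50        89.4546       536.7273
  7       117.50        85.4797       598.3582
  8     2,117.50     1,472.0059    11,776.0474
  Σ                  2,160.6135    14,405.5003
Price P = Σ PV = 2,160.6135.
Macaulay duration = Σ(t·PV) / P = 14,405.5003 / 2,160.6135 = 6.66732 half-year periods.
In years: 6.66732 / 2 = 3.33366 years.

3.33 years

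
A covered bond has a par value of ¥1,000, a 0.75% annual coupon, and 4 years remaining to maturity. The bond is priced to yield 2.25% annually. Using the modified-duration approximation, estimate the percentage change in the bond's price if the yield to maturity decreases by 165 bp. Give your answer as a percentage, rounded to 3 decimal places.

+6.381%

Periodic yield y = 0.0225. Modified duration first:
  t   CF        PV=CF/(1+0.0225)^t    t·PV
  1         7.50         7.3350         7.3350
  2         7.50         7.1736        14.3471
  3         7.50         7.0157        21.0471
  4     1,007.50       921.7047     3,686.8187
  Σ                    943.2289     3,729.5479
P = 943.2289; D_Mac = 3.95402 yrs; D_mod = 3.95402/(1+0.0225) = 3.86701 yrs.
ΔP/P ≈ -D_mod · Δy = -3.86701 × (-0.0165) = +0.063806 = +6.3806%.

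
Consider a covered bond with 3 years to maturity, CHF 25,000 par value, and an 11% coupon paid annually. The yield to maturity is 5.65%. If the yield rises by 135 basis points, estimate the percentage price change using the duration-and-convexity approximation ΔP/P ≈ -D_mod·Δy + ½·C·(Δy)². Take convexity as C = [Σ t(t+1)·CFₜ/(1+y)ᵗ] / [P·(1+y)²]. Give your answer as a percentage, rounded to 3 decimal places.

-3.404%

With y = 0.0565:
  t   CF        PV=CF/(1+0.0565)^t    t·PV        t(t+1)·PV
  1     2,750.00     2,602.9342     2,602.9342       5,205.8684
  2     2,750.00     2,463.7333     4,927.4666      14,782.3997
  3    27,750.00    23,531.7640    70,595.2919     282,381.1674
  Σ                 28,598.4315    78,125.6926     302,369.4356
P = 28,598.4315; D_Mac = 2.73182 yrs; D_mod = 2.58572 yrs; C = 9.47233.
Duration effect: -2.58572 × (+0.0135) = -0.034907
Convexity effect: 0.5 × 9.47233 × (0.0135)² = +0.0008632
ΔP/P ≈ -0.034907 + 0.0008632 = -0.034044 = -3.4044%.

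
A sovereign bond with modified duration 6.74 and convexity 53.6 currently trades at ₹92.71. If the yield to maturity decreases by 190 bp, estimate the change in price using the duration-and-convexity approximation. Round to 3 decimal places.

+₹12.769

Duration effect: -D_mod·Δy = -6.74 × (-0.019) = +0.128060
Convexity effect: ½·C·(Δy)² = 0.5 × 53.6 × (-0.019)² = +0.0096748
ΔP/P ≈ +0.128060 + 0.0096748 = +0.1377348
ΔP ≈ 92.71 × (+0.1377348) = +12.769393308.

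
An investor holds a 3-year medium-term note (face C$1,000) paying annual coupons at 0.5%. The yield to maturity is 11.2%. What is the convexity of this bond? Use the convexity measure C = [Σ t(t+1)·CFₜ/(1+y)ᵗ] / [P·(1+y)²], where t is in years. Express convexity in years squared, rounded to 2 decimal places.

9.63

With y = 0.112:
  t   CF        PV=CF/(1+0.112)^t    t·PV        t(t+1)·PV
  1         5.00         4.4964         4.4964           8.9928
  2         5.00         4.0435         8.0871          24.2612
  3     1,005.00       730.8895     2,192.6684       8,770.6735
  Σ                    739.4294     2,205.2518       8,803.9275
P = 739.4294.
Convexity = Σ t(t+1)·PV / [P·(1+y)²] = 8,803.9275 / (739.4294 × 1.236544) = 9.62876.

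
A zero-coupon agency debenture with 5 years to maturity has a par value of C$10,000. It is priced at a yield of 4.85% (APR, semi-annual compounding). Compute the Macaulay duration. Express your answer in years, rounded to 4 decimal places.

5.0000 years

A zero-coupon bond has a single cash flow at maturity, so its Macaulay duration equals its maturity: 5 years.
(Equivalently: 10 semi-annual periods ÷ 2 = 5 years.)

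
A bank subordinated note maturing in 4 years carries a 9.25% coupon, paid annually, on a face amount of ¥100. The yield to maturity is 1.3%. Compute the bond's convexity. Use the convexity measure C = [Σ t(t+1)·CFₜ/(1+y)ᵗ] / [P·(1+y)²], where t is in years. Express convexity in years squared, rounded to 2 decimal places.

16.79

With y = 0.013:
  t   CF        PV=CF/(1+0.013)^t    t·PV        t(t+1)·PV
  1         9.25         9.1313         9.1313          18.2626
  2         9.25         9.0141        18.0282          54.0847
  3         9.25         8.8984        26.6953         106.7812
  4       109.25       103.7489       414.9958       2,074.9788
  Σ                    130.7928       468.8506       2,254.1072
P = 130.7928.
Convexity = Σ t(t+1)·PV / [P·(1+y)²] = 2,254.1072 / (130.7928 × 1.026169) = 16.79469.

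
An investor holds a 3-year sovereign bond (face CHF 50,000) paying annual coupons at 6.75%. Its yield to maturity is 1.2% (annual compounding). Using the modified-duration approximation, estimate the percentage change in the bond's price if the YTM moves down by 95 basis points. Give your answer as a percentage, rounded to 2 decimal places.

Periodic yield y = 0.012. Modified duration first:
  t   CF        PV=CF/(1+0.012)^t    t·PV
  1     3,375.00     3,334.9802     3,334.9802
  2     3,375.00     3,295.4350     6,590.8700
  3    53,375.00    51,498.7100   154,496.1300
  Σ                 58,129.1253   164,421.9803
P = 58,129.1253; D_Mac = 2.82856 yrs; D_mod = 2.82856/(1+0.012) = 2.79502 yrs.
ΔP/P ≈ -D_mod · Δy = -2.79502 × (-0.0095) = +0.026553 = +2.6553%.

+2.66%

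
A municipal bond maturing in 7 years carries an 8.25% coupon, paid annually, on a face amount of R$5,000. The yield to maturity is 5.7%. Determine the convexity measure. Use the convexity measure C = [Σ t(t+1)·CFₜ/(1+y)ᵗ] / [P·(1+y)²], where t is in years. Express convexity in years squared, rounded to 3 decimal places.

With y = 0.057:
  t   CF        PV=CF/(1+0.057)^t    t·PV        t(t+1)·PV
  1       412.50       390.2554       390.2554         780.5109
  2       412.50       369.2104       738.4209       2,215.2627
  3       412.50       349.3003     1,047.9010       4,191.6039
  4       412.50       330.4639     1,321.8555       6,609.2777
  5       412.50       312.6432     1,563.2161       9,379.2966
  6       412.50       295.7836     1,774.7013      12,422.9094
  7     5,412.50     3,671.7491    25,702.2438     205,617.9501
  Σ                  5,719.4060    32,538.5941     241,216.8114
P = 5,719.4060.
Convexity = Σ t(t+1)·PV / [P·(1+y)²] = 241,216.8114 / (5,719.4060 × 1.117249) = 37.74911.

37.749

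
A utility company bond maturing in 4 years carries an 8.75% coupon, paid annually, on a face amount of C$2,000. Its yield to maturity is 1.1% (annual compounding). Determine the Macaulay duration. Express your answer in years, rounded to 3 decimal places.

Periodic yield y = 0.011. Discount each cash flow and weight by its year:
  t   CF        PV=CF/(1+0.011)^t    t·PV
  1       175.00       173.0959       173.0959
  2       175.00       171.2126       342.4252
  3       175.00       169.3498       508.0493
  4     2,175.00     2,081.8749     8,327.4998
  Σ                  2,595.5333     9,351.0702
Price P = Σ PV = 2,595.5333.
Macaulay duration = Σ(t·PV) / P = 9,351.0702 / 2,595.5333 = 3.60275 years.

3.603 years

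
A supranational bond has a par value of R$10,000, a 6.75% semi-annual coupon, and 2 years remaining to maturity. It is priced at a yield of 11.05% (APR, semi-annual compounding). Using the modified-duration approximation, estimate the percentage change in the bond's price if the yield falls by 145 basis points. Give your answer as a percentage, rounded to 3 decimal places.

Periodic yield y = 0.05525. Modified duration first:
  t   CF        PV=CF/(1+0.05525)^t    t·PV
  1       337.50       319.8294       319.8294
  2       337.50       303.0840       606.1681
  3       337.50       287.2154       861.6461
  4    10,337.50     8,336.6982    33,346.7928
  Σ                  9,246.8270    35,134.4364
P = 9,246.8270; D_Mac = 3.79962 half-year periods = 1.89981 yrs; D_mod = 1.89981/(1+0.05525) = 1.80034 yrs.
ΔP/P ≈ -D_mod · Δy = -1.80034 × (-0.0145) = +0.026105 = +2.6105%.

+2.610%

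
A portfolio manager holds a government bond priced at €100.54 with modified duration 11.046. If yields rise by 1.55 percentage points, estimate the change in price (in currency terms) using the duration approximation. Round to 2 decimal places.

Duration approximation: ΔP/P ≈ -D_mod · Δy = -11.046 × (+0.0155) = -0.171213.
ΔP ≈ 100.54 × (-0.171213) = -17.21375502.

-€17.21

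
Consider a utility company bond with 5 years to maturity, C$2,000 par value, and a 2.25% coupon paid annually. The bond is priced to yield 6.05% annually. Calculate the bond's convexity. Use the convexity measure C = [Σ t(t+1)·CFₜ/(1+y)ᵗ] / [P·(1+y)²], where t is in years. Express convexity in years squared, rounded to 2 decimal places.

With y = 0.0605:
  t   CF        PV=CF/(1+0.0605)^t    t·PV        t(t+1)·PV
  1        45.00        42.4328        42.4328          84.8656
  2        45.00        40.0121        80.0242         240.0725
  3        45.00        37.7295       113.1884         452.7534
  4        45.00        35.5770       142.3082         711.5408
  5     2,045.00     1,524.5439     7,622.7197      45,736.3184
  Σ                  1,680.2953     8,000.6732      47,225.5508
P = 1,680.2953.
Convexity = Σ t(t+1)·PV / [P·(1+y)²] = 47,225.5508 / (1,680.2953 × 1.124660) = 24.99022.

24.99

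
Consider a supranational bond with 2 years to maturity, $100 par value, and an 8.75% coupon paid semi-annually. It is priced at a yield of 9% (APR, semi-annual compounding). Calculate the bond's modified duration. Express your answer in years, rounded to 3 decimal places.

Periodic yield y = 0.045. First find Macaulay duration:
  t   CF        PV=CF/(1+0.045)^t    t·PV
  1        4.375         4.1866         4.1866
  2        4.375         4.0063         8.0126
  3        4.375         3.8338        11.5014
  4      104.375        87.5248       350.0994
  Σ                     99.5516       373.8000
P = 99.5516; Macaulay duration = 373.8000 / 99.5516 = 3.75484 half-year periods = 1.87742 years.
Modified duration = D_Mac / (1 + y) = 1.87742 / 1.045 = 1.79657 years.

1.797 years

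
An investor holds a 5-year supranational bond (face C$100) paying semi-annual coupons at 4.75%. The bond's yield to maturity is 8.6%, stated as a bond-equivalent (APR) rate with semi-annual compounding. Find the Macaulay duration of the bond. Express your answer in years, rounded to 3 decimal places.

Periodic yield y = 0.043. Discount each cash flow and weight by its period:
  t   CF        PV=CF/(1+0.043)^t    t·PV
  1        2.375         2.2771         2.2771
  2        2.375         2.1832         4.3664
  3        2.375         2.0932         6.2796
  4        2.375         2.0069         8.0276
  5        2.375         1.9242         9.6208
  6        2.375         1.8448        11.0690
  7        2.375         1.7688        12.3814
  8        2.375         1.6959        13.5669
  9        2.375         1.6259        14.6335
  10     102.375        67.1971       671.9715
  Σ                     84.6171       754.1938
Price P = Σ PV = 84.6171.
Macaulay duration = Σ(t·PV) / P = 754.1938 / 84.6171 = 8.91302 half-year periods.
In years: 8.91302 / 2 = 4.45651 years.

4.457 years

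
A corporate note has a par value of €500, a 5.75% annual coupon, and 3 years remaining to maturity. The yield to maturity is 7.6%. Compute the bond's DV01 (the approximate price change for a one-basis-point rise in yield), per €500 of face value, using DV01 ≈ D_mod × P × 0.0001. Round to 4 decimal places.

Periodic yield y = 0.076.
  t   CF        PV=CF/(1+0.076)^t    t·PV
  1        28.75        26.7193        26.7193
  2        28.75        24.8321        49.6642
  3       528.75       424.4373     1,273.3120
  Σ                    475.9887     1,349.6955
P = 475.9887; D_Mac = 2.83556 yrs; D_mod = 2.63528 yrs.
DV01 ≈ 2.63528 × 475.9887 × 0.0001 = 0.125436.

€0.1254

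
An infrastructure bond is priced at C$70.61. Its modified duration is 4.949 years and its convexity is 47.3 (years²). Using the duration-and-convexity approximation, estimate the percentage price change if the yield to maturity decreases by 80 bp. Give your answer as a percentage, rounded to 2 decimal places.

Duration effect: -D_mod·Δy = -4.949 × (-0.008) = +0.039592
Convexity effect: ½·C·(Δy)² = 0.5 × 47.3 × (-0.008)² = +0.0015136
ΔP/P ≈ +0.039592 + 0.0015136 = +0.0411056
= +4.11056%.

+4.11%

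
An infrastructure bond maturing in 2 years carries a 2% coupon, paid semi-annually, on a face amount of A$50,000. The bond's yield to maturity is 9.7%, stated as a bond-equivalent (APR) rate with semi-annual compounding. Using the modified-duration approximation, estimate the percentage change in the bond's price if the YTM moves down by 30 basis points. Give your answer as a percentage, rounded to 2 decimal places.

+0.56%

Periodic yield y = 0.0485. Modified duration first:
  t   CF        PV=CF/(1+0.0485)^t    t·PV
  1       500.00       476.8717       476.8717
  2       500.00       454.8133       909.6266
  3       500.00       433.7752     1,301.3255
  4    50,500.00    41,784.7337   167,138.9349
  Σ                 43,150.1939   169,826.7587
P = 43,150.1939; D_Mac = 3.93571 half-year periods = 1.96786 yrs; D_mod = 1.96786/(1+0.0485) = 1.87683 yrs.
ΔP/P ≈ -D_mod · Δy = -1.87683 × (-0.003) = +0.005630 = +0.5630%.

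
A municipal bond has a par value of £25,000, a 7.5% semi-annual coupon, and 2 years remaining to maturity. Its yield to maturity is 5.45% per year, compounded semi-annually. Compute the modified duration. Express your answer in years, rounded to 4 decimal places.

1.8461 years

Periodic yield y = 0.02725. First find Macaulay duration:
  t   CF        PV=CF/(1+0.02725)^t    t·PV
  1       937.50       912.6308       912.6308
  2       937.50       888.4213     1,776.8427
  3       937.50       864.8541     2,594.5622
  4    25,937.50    23,292.8974    93,171.5897
  Σ                 25,958.8036    98,455.6254
P = 25,958.8036; Macaulay duration = 98,455.6254 / 25,958.8036 = 3.79276 half-year periods = 1.89638 years.
Modified duration = D_Mac / (1 + y) = 1.89638 / 1.02725 = 1.84608 years.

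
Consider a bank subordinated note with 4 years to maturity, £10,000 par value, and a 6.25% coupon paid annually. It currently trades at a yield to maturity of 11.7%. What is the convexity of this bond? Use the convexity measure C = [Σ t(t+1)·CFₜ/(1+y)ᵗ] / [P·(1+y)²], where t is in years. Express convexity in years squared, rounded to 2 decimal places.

With y = 0.117:
  t   CF        PV=CF/(1+0.117)^t    t·PV        t(t+1)·PV
  1       625.00       559.5345       559.5345       1,119.0689
  2       625.00       500.9261     1,001.8522       3,005.5567
  3       625.00       448.4567     1,345.3700       5,381.4802
  4    10,625.00     6,825.2136    27,300.8543     136,504.2716
  Σ                  8,334.1308    30,207.6111     146,010.3774
P = 8,334.1308.
Convexity = Σ t(t+1)·PV / [P·(1+y)²] = 146,010.3774 / (8,334.1308 × 1.247689) = 14.04162.

14.04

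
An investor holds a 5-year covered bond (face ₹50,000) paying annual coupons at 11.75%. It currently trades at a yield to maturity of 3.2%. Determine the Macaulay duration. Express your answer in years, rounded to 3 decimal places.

Periodic yield y = 0.032. Discount each cash flow and weight by its year:
  t   CF        PV=CF/(1+0.032)^t    t·PV
  1     5,875.00     5,692.8295     5,692.8295
  2     5,875.00     5,516.3076    11,032.6152
  3     5,875.00     5,345.2593    16,035.7779
  4     5,875.00     5,179.5148    20,718.0594
  5    55,875.00    47,733.0351   238,665.1754
  Σ                 69,466.9463   292,144.4574
Price P = Σ PV = 69,466.9463.
Macaulay duration = Σ(t·PV) / P = 292,144.4574 / 69,466.9463 = 4.20552 years.

4.206 years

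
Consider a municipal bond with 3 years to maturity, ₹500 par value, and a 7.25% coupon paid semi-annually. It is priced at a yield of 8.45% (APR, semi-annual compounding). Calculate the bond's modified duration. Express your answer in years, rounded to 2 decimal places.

Periodic yield y = 0.04225. First find Macaulay duration:
  t   CF        PV=CF/(1+0.04225)^t    t·PV
  1       18.125        17.3903        17.3903
  2       18.125        16.6853        33.3706
  3       18.125        16.0089        48.0268
  4       18.125        15.3600        61.4399
  5       18.125        14.7373        73.6866
  6      518.125       404.2063     2,425.2381
  Σ                    484.3881     2,659.1522
P = 484.3881; Macaulay duration = 2,659.1522 / 484.3881 = 5.48971 half-year periods = 2.74486 years.
Modified duration = D_Mac / (1 + y) = 2.74486 / 1.04225 = 2.63359 years.

2.63 years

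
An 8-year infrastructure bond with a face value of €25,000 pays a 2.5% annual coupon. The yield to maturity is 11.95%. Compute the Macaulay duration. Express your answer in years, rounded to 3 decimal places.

7.041 years

Periodic yield y = 0.1195. Discount each cash flow and weight by its year:
  t   CF        PV=CF/(1+0.1195)^t    t·PV
  1       625.00       558.2849       558.2849
  2       625.00       498.6913       997.3827
  3       625.00       445.4590     1,336.3770
  4       625.00       397.9089     1,591.6355
  5       625.00       355.4345     1,777.1723
  6       625.00       317.4939     1,904.9636
  7       625.00       283.6033     1,985.2233
  8    25,625.00    10,386.5446    83,092.3569
  Σ                 13,243.4205    93,243.3962
Price P = Σ PV = 13,243.4205.
Macaulay duration = Σ(t·PV) / P = 93,243.3962 / 13,243.4205 = 7.04073 years.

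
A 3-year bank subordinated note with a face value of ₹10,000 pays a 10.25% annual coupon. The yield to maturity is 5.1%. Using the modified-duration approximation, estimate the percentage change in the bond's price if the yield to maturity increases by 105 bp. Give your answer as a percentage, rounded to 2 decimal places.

-2.74%

Periodic yield y = 0.051. Modified duration first:
  t   CF        PV=CF/(1+0.051)^t    t·PV
  1     1,025.00       975.2617       975.2617
  2     1,025.00       927.9369     1,855.8737
  3    11,025.00     9,496.6504    28,489.9512
  Σ                 11,399.8489    31,321.0866
P = 11,399.8489; D_Mac = 2.74750 yrs; D_mod = 2.74750/(1+0.051) = 2.61418 yrs.
ΔP/P ≈ -D_mod · Δy = -2.61418 × (+0.0105) = -0.027449 = -2.7449%.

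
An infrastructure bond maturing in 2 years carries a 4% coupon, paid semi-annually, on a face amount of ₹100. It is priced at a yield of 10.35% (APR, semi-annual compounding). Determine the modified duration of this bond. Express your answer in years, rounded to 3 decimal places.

Periodic yield y = 0.05175. First find Macaulay duration:
  t   CF        PV=CF/(1+0.05175)^t    t·PV
  1         2.00         1.9016         1.9016
  2         2.00         1.8080         3.6161
  3         2.00         1.7191         5.1572
  4       102.00        83.3585       333.4342
  Σ                     88.7872       344.1090
P = 88.7872; Macaulay duration = 344.1090 / 88.7872 = 3.87566 half-year periods = 1.93783 years.
Modified duration = D_Mac / (1 + y) = 1.93783 / 1.05175 = 1.84248 years.

1.842 years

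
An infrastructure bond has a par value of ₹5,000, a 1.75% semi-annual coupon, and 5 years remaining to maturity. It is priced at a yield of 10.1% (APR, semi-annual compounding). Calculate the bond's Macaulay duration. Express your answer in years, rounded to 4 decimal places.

4.7563 years

Periodic yield y = 0.0505. Discount each cash flow and weight by its period:
  t   CF        PV=CF/(1+0.0505)^t    t·PV
  1        43.75        41.6468        41.6468
  2        43.75        39.6448        79.2895
  3        43.75        37.7390       113.2169
  4        43.75        35.9248       143.6990
  5        43.75        34.1978       170.9888
  6        43.75        32.5538       195.3228
  7        43.75        30.9889       216.9221
  8        43.75        29.4992       235.9933
  9        43.75        28.0811       252.7296
  10    5,043.75     3,081.7186    30,817.1864
  Σ                  3,391.9946    32,266.9952
Price P = Σ PV = 3,391.9946.
Macaulay duration = Σ(t·PV) / P = 32,266.9952 / 3,391.9946 = 9.51269 half-year periods.
In years: 9.51269 / 2 = 4.75635 years.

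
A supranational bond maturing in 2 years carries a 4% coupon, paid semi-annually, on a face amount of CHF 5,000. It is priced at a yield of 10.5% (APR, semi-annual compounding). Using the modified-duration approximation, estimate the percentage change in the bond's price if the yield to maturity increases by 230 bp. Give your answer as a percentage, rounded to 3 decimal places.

-4.234%

Periodic yield y = 0.0525. Modified duration first:
  t   CF        PV=CF/(1+0.0525)^t    t·PV
  1       100.00        95.0119        95.0119
  2       100.00        90.2726       180.5451
  3       100.00        85.7697       257.3090
  4     5,100.00     4,156.0595    16,624.2381
  Σ                  4,427.1136    17,157.1040
P = 4,427.1136; D_Mac = 3.87546 half-year periods = 1.93773 yrs; D_mod = 1.93773/(1+0.0525) = 1.84107 yrs.
ΔP/P ≈ -D_mod · Δy = -1.84107 × (+0.023) = -0.042345 = -4.2345%.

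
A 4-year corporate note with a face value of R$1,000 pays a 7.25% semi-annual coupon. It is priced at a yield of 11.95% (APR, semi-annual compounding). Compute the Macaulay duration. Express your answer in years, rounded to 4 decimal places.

Periodic yield y = 0.05975. Discount each cash flow and weight by its period:
  t   CF        PV=CF/(1+0.05975)^t    t·PV
  1        36.25        34.2062        34.2062
  2        36.25        32.2776        64.5552
  3        36.25        30.4577        91.3732
  4        36.25        28.7405       114.9620
  5        36.25        27.1201       135.6004
  6        36.25        25.5910       153.5461
  7        36.25        24.1482       169.0371
  8     1,036.25       651.3841     5,211.0727
  Σ                    853.9253     5,974.3528
Price P = Σ PV = 853.9253.
Macaulay duration = Σ(t·PV) / P = 5,974.3528 / 853.9253 = 6.99634 half-year periods.
In years: 6.99634 / 2 = 3.49817 years.

3.4982 years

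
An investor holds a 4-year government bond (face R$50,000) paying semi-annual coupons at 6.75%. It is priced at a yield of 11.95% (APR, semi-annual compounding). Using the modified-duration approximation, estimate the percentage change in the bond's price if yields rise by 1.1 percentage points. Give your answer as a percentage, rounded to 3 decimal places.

-3.658%

Periodic yield y = 0.05975. Modified duration first:
  t   CF        PV=CF/(1+0.05975)^t    t·PV
  1     1,687.50     1,592.3567     1,592.3567
  2     1,687.50     1,502.5777     3,005.1553
  3     1,687.50     1,417.8605     4,253.5815
  4     1,687.50     1,337.9198     5,351.6792
  5     1,687.50     1,262.4862     6,312.4312
  6     1,687.50     1,191.3057     7,147.8344
  7     1,687.50     1,124.1385     7,868.9692
  8    51,687.50    32,490.6294   259,925.0355
  Σ                 41,919.2745   295,457.0430
P = 41,919.2745; D_Mac = 7.04824 half-year periods = 3.52412 yrs; D_mod = 3.52412/(1+0.05975) = 3.32543 yrs.
ΔP/P ≈ -D_mod · Δy = -3.32543 × (+0.011) = -0.036580 = -3.6580%.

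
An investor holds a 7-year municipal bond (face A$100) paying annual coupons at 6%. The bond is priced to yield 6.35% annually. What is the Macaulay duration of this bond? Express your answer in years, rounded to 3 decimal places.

5.905 years

Periodic yield y = 0.0635. Discount each cash flow and weight by its year:
  t   CF        PV=CF/(1+0.0635)^t    t·PV
  1         6.00         5.6417         5.6417
  2         6.00         5.3049        10.6098
  3         6.00         4.9881        14.9644
  4         6.00         4.6903        18.7612
  5         6.00         4.4103        22.0513
  6         6.00         4.1469        24.8816
  7       106.00        68.8880       482.2158
  Σ                     98.0702       579.1258
Price P = Σ PV = 98.0702.
Macaulay duration = Σ(t·PV) / P = 579.1258 / 98.0702 = 5.90521 years.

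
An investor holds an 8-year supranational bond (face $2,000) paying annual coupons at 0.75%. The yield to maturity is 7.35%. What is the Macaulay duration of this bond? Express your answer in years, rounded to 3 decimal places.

Periodic yield y = 0.0735. Discount each cash flow and weight by its year:
  t   CF        PV=CF/(1+0.0735)^t    t·PV
  1        15.00        13.9730        13.9730
  2        15.00        13.0163        26.0326
  3        15.00        12.1251        36.3753
  4        15.00        11.2949        45.1797
  5        15.00        10.5216        52.6079
  6        15.00         9.8012        58.8072
  7        15.00         9.1301        63.9109
  8     2,015.00     1,142.5064     9,140.0516
  Σ                  1,222.3686     9,436.9381
Price P = Σ PV = 1,222.3686.
Macaulay duration = Σ(t·PV) / P = 9,436.9381 / 1,222.3686 = 7.72021 years.

7.720 years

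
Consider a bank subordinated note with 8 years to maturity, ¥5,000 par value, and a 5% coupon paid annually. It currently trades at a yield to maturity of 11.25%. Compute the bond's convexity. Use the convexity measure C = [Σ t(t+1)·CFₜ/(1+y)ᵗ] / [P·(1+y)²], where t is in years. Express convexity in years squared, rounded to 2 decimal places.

43.83

With y = 0.1125:
  t   CF        PV=CF/(1+0.1125)^t    t·PV        t(t+1)·PV
  1       250.00       224.7191       224.7191         449.4382
  2       250.00       201.9947       403.9894       1,211.9682
  3       250.00       181.5683       544.7048       2,178.8192
  4       250.00       163.2074       652.8297       3,264.1486
  5       250.00       146.7033       733.5165       4,401.0993
  6       250.00       131.8681       791.2089       5,538.4620
  7       250.00       118.5332       829.7321       6,637.8571
  8     5,250.00     2,237.4799    17,899.8393     161,098.5541
  Σ                  3,406.0740    22,080.5399     184,780.3467
P = 3,406.0740.
Convexity = Σ t(t+1)·PV / [P·(1+y)²] = 184,780.3467 / (3,406.0740 × 1.237656) = 43.83305.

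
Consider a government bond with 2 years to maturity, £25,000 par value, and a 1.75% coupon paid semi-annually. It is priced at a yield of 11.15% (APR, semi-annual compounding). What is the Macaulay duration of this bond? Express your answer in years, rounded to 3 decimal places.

1.971 years

Periodic yield y = 0.05575. Discount each cash flow and weight by its period:
  t   CF        PV=CF/(1+0.05575)^t    t·PV
  1       218.75       207.1987       207.1987
  2       218.75       196.2573       392.5147
  3       218.75       185.8938       557.6813
  4    25,218.75    20,299.2128    81,196.8511
  Σ                 20,888.5625    82,354.2457
Price P = Σ PV = 20,888.5625.
Macaulay duration = Σ(t·PV) / P = 82,354.2457 / 20,888.5625 = 3.94255 half-year periods.
In years: 3.94255 / 2 = 1.97128 years.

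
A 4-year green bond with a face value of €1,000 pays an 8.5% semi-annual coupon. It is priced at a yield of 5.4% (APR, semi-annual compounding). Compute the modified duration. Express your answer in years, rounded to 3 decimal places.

3.413 years

Periodic yield y = 0.027. First find Macaulay duration:
  t   CF        PV=CF/(1+0.027)^t    t·PV
  1        42.50        41.3827        41.3827
  2        42.50        40.2947        80.5894
  3        42.50        39.2354       117.7061
  4        42.50        38.2039       152.8154
  5        42.50        37.1995       185.9973
  6        42.50        36.2215       217.3289
  7        42.50        35.2692       246.8845
  8     1,042.50       842.3887     6,739.1093
  Σ                  1,110.1954     7,781.8137
P = 1,110.1954; Macaulay duration = 7,781.8137 / 1,110.1954 = 7.00941 half-year periods = 3.50470 years.
Modified duration = D_Mac / (1 + y) = 3.50470 / 1.027 = 3.41257 years.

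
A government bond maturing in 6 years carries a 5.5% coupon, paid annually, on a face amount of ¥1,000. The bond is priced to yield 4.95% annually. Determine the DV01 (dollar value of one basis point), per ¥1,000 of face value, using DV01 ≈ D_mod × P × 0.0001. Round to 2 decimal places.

Periodic yield y = 0.0495.
  t   CF        PV=CF/(1+0.0495)^t    t·PV
  1        55.00        52.4059        52.4059
  2        55.00        49.9342        99.8683
  3        55.00        47.5790       142.7370
  4        55.00        45.3349       181.3397
  5        55.00        43.1967       215.9835
  6     1,055.00       789.5103     4,737.0618
  Σ                  1,027.9610     5,429.3962
P = 1,027.9610; D_Mac = 5.28171 yrs; D_mod = 5.03260 yrs.
DV01 ≈ 5.03260 × 1,027.9610 × 0.0001 = 0.517332.

¥0.52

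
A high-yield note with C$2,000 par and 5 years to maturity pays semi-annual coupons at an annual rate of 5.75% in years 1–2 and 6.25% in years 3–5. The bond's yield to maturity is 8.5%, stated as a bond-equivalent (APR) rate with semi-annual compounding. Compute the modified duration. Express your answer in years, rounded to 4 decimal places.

4.1870 years

Periodic yield y = 0.0425. First find Macaulay duration:
  t   CF        PV=CF/(1+0.0425)^t    t·PV
  1        57.50        55.1559        55.1559
  2        57.50        52.9073       105.8146
  3        57.50        50.7504       152.2513
  4        57.50        48.6815       194.7258
  5        62.50        50.7574       253.7872
  6        62.50        48.6882       292.1291
  7        62.50        46.7033       326.9231
  8        62.50        44.7993       358.3946
  9        62.50        42.9730       386.7568
  10    2,062.50     1,360.2957    13,602.9569
  Σ                  1,801.7120    15,728.8953
P = 1,801.7120; Macaulay duration = 15,728.8953 / 1,801.7120 = 8.72997 half-year periods = 4.36499 years.
Modified duration = D_Mac / (1 + y) = 4.36499 / 1.0425 = 4.18704 years.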